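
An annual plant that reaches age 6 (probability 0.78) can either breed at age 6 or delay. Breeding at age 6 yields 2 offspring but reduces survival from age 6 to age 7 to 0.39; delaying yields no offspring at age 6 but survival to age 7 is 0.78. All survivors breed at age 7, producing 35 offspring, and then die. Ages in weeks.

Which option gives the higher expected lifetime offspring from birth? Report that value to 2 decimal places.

breed at age 6: R₀ = 0.78 × (2 + 0.39 × 35) = 0.78 × 15.6500 = 12.2070
delay to age 7: R₀ = 0.78 × (0.78 × 35) = 0.78 × 27.3000 = 21.2940
Higher: delay to age 7 (21.2940).

21.29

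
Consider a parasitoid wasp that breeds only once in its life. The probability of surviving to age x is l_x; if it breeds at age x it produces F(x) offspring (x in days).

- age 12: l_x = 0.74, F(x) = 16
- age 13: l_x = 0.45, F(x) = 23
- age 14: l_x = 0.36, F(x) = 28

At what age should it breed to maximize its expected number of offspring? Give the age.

Expected offspring if breeding at age x = l_x × F(x):
  age 12: 0.74 × 16 = 11.840
  age 13: 0.45 × 23 = 10.350
  age 14: 0.36 × 28 = 10.080
Maximum at age 12 (11.840).

12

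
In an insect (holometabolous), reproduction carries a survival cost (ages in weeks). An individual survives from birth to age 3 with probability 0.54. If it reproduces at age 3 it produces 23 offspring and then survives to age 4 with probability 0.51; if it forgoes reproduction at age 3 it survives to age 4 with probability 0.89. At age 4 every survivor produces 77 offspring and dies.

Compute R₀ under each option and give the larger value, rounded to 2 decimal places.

37.01

breed at age 3: R₀ = 0.54 × (23 + 0.51 × 77) = 0.54 × 62.2700 = 33.6258
delay to age 4: R₀ = 0.54 × (0.89 × 77) = 0.54 × 68.5300 = 37.0062
Higher: delay to age 4 (37.0062).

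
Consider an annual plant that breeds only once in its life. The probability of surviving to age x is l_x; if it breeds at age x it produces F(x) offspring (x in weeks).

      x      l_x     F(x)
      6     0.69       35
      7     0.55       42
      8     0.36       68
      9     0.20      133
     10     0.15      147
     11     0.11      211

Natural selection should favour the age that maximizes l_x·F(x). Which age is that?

9

Expected offspring if breeding at age x = l_x × F(x):
  age 6: 0.69 × 35 = 24.150
  age 7: 0.55 × 42 = 23.100
  age 8: 0.36 × 68 = 24.480
  age 9: 0.20 × 133 = 26.600
  age 10: 0.15 × 147 = 22.050
  age 11: 0.11 × 211 = 23.210
Maximum at age 9 (26.600).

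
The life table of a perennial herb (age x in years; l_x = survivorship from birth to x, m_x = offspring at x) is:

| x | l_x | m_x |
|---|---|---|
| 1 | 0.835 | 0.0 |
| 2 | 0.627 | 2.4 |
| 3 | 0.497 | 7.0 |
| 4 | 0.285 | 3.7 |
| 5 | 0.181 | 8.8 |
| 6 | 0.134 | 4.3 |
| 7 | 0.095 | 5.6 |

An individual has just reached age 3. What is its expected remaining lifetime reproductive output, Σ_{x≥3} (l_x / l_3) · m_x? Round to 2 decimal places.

l_3 = 0.497. Conditional survival from age 3 to x is l_x / l_3.
  x=3: (0.497/0.497) × 7.0 = 7.0000
  x=4: (0.285/0.497) × 3.7 = 2.1217
  x=5: (0.181/0.497) × 8.8 = 3.2048
  x=6: (0.134/0.497) × 4.3 = 1.1594
  x=7: (0.095/0.497) × 5.6 = 1.0704
Sum = 7.0000 + 2.1217 + 3.2048 + 1.1594 + 1.0704 = 14.5563

14.56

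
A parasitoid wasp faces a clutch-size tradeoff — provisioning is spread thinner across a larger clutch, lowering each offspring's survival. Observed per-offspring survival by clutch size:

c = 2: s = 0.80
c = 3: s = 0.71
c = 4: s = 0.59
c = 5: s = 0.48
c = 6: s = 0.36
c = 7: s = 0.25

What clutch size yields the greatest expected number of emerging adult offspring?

5

Expected emerging adult offspring = c × s(c):
  c=2: 2 × 0.80 = 1.600
  c=3: 3 × 0.71 = 2.130
  c=4: 4 × 0.59 = 2.360
  c=5: 5 × 0.48 = 2.400
  c=6: 6 × 0.36 = 2.160
  c=7: 7 × 0.25 = 1.750
Maximum at c = 5 (2.400 emerging adult offspring).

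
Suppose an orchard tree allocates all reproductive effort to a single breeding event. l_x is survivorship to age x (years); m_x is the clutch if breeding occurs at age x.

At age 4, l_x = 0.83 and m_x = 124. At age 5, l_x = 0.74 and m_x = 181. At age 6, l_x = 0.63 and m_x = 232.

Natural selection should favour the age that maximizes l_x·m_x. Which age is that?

6

Expected offspring if breeding at age x = l_x × m_x:
  age 4: 0.83 × 124 = 102.920
  age 5: 0.74 × 181 = 133.940
  age 6: 0.63 × 232 = 146.160
Maximum at age 6 (146.160).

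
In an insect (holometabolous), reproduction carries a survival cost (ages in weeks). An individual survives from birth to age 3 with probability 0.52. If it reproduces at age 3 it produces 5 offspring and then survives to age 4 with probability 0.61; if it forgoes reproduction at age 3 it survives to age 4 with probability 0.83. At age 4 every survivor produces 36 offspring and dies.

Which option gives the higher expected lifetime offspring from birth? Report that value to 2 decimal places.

15.54

breed at age 3: R₀ = 0.52 × (5 + 0.61 × 36) = 0.52 × 26.9600 = 14.0192
delay to age 4: R₀ = 0.52 × (0.83 × 36) = 0.52 × 29.8800 = 15.5376
Higher: delay to age 4 (15.5376).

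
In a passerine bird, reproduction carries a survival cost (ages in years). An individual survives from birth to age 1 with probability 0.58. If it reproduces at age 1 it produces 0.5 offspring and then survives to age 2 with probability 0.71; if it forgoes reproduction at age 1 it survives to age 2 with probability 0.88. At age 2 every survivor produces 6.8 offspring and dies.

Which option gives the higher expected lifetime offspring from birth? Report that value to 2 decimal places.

3.47

breed at age 1: R₀ = 0.58 × (0.5 + 0.71 × 6.8) = 0.58 × 5.3280 = 3.0902
delay to age 2: R₀ = 0.58 × (0.88 × 6.8) = 0.58 × 5.9840 = 3.4707
Higher: delay to age 2 (3.4707).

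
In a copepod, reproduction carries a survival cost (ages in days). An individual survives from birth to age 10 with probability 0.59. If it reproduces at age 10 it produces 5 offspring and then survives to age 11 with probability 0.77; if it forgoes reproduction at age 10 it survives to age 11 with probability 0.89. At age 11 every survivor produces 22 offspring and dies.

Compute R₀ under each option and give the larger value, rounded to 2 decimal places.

12.94

breed at age 10: R₀ = 0.59 × (5 + 0.77 × 22) = 0.59 × 21.9400 = 12.9446
delay to age 11: R₀ = 0.59 × (0.89 × 22) = 0.59 × 19.5800 = 11.5522
Higher: breed at age 10 (12.9446).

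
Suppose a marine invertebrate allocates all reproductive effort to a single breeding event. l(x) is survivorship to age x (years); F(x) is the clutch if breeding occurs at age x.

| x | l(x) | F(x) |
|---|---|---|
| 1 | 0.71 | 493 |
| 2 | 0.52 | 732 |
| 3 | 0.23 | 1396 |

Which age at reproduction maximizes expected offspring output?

2

Expected offspring if breeding at age x = l(x) × F(x):
  age 1: 0.71 × 493 = 350.030
  age 2: 0.52 × 732 = 380.640
  age 3: 0.23 × 1396 = 321.080
Maximum at age 2 (380.640).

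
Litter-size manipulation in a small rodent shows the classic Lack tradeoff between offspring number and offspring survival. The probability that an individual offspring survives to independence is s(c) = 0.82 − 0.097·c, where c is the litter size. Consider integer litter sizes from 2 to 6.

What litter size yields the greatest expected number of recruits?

4

Expected recruits = c × s(c):
  c=2: 2 × 0.626 = 1.252
  c=3: 3 × 0.529 = 1.587
  c=4: 4 × 0.432 = 1.728
  c=5: 5 × 0.335 = 1.675
  c=6: 6 × 0.238 = 1.428
Maximum at c = 4 (1.728 recruits).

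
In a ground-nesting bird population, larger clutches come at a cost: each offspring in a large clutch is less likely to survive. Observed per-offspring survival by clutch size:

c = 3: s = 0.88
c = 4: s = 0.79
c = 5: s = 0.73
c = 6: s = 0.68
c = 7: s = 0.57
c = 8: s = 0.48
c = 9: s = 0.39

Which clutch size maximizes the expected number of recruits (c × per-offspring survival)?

6

Expected recruits = c × s(c):
  c=3: 3 × 0.88 = 2.640
  c=4: 4 × 0.79 = 3.160
  c=5: 5 × 0.73 = 3.650
  c=6: 6 × 0.68 = 4.080
  c=7: 7 × 0.57 = 3.990
  c=8: 8 × 0.48 = 3.840
  c=9: 9 × 0.39 = 3.510
Maximum at c = 6 (4.080 recruits).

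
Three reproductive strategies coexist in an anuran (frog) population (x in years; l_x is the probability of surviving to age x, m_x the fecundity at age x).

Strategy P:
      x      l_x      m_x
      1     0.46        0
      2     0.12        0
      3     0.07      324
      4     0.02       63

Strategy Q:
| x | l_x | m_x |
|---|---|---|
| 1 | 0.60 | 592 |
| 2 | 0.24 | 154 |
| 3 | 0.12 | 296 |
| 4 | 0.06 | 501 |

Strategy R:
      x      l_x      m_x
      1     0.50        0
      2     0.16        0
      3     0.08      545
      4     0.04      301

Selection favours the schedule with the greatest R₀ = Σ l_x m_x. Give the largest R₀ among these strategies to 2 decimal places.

457.74

Strategy P: R₀ = 0.46×0 + 0.12×0 + 0.07×324 + 0.02×63 = 23.9400
Strategy Q: R₀ = 0.60×592 + 0.24×154 + 0.12×296 + 0.06×501 = 457.7400
Strategy R: R₀ = 0.50×0 + 0.16×0 + 0.08×545 + 0.04×301 = 55.6400
Highest R₀: strategy Q with 457.7400.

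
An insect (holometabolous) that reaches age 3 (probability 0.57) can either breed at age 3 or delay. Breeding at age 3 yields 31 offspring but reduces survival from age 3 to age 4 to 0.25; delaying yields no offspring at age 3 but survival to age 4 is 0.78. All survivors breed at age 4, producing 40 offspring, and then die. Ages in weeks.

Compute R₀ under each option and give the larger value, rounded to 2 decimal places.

breed at age 3: R₀ = 0.57 × (31 + 0.25 × 40) = 0.57 × 41.0000 = 23.3700
delay to age 4: R₀ = 0.57 × (0.78 × 40) = 0.57 × 31.2000 = 17.7840
Higher: breed at age 3 (23.3700).

23.37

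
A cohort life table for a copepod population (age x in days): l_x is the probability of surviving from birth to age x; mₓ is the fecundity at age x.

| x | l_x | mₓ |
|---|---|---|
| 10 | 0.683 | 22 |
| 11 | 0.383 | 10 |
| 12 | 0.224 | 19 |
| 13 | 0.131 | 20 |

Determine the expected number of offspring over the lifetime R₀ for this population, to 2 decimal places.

R₀ = Σ l_x mₓ:
  age 10: 0.683 × 22 = 15.0260
  age 11: 0.383 × 10 = 3.8300
  age 12: 0.224 × 19 = 4.2560
  age 13: 0.131 × 20 = 2.6200
R₀ = 15.0260 + 3.8300 + 4.2560 + 2.6200 = 25.7320

25.73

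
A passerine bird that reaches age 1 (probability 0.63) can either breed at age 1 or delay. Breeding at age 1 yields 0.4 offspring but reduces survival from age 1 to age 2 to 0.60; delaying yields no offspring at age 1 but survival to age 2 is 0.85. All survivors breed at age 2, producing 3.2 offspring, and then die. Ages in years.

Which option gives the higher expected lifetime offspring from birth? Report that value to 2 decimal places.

breed at age 1: R₀ = 0.63 × (0.4 + 0.60 × 3.2) = 0.63 × 2.3200 = 1.4616
delay to age 2: R₀ = 0.63 × (0.85 × 3.2) = 0.63 × 2.7200 = 1.7136
Higher: delay to age 2 (1.7136).

1.71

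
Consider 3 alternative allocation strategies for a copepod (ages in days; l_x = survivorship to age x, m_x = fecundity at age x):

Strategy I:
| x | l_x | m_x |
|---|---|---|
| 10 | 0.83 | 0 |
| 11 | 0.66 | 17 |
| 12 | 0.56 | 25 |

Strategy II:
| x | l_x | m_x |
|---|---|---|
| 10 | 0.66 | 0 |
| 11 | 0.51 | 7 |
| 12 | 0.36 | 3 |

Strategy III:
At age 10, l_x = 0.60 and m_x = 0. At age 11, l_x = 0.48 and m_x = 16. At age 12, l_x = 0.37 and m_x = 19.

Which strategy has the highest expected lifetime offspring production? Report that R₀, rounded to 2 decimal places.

Strategy I: R₀ = 0.83×0 + 0.66×17 + 0.56×25 = 25.2200
Strategy II: R₀ = 0.66×0 + 0.51×7 + 0.36×3 = 4.6500
Strategy III: R₀ = 0.60×0 + 0.48×16 + 0.37×19 = 14.7100
Highest R₀: strategy I with 25.2200.

25.22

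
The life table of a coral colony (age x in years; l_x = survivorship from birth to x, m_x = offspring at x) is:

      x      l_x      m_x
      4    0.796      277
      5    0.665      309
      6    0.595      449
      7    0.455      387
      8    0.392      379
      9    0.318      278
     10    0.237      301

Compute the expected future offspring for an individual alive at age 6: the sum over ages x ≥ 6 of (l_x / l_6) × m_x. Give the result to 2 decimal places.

l_6 = 0.595. Conditional survival from age 6 to x is l_x / l_6.
  x=6: (0.595/0.595) × 449 = 449.0000
  x=7: (0.455/0.595) × 387 = 295.9412
  x=8: (0.392/0.595) × 379 = 249.6941
  x=9: (0.318/0.595) × 278 = 148.5782
  x=10: (0.237/0.595) × 301 = 119.8941
Sum = 449.0000 + 295.9412 + 249.6941 + 148.5782 + 119.8941 = 1263.1076

1263.11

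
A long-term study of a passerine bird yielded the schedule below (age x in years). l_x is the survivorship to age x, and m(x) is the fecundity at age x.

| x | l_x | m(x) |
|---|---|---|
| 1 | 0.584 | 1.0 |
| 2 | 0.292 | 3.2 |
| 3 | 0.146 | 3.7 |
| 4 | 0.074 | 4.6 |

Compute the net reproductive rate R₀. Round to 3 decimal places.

2.399

R₀ = Σ l_x m(x):
  age 1: 0.584 × 1.0 = 0.5840
  age 2: 0.292 × 3.2 = 0.9344
  age 3: 0.146 × 3.7 = 0.5402
  age 4: 0.074 × 4.6 = 0.3404
R₀ = 0.5840 + 0.9344 + 0.5402 + 0.3404 = 2.3990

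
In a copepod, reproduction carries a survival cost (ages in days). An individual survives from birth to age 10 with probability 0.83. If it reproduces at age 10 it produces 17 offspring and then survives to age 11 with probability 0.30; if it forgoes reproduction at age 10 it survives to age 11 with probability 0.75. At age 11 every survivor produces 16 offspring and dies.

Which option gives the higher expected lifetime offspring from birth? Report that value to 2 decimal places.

18.09

breed at age 10: R₀ = 0.83 × (17 + 0.30 × 16) = 0.83 × 21.8000 = 18.0940
delay to age 11: R₀ = 0.83 × (0.75 × 16) = 0.83 × 12.0000 = 9.9600
Higher: breed at age 10 (18.0940).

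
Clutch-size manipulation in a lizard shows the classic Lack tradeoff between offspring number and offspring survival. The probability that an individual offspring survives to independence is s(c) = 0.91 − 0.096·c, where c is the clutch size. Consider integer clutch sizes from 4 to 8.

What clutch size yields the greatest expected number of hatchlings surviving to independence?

5

Expected hatchlings surviving to independence = c × s(c):
  c=4: 4 × 0.526 = 2.104
  c=5: 5 × 0.430 = 2.150
  c=6: 6 × 0.334 = 2.004
  c=7: 7 × 0.238 = 1.666
  c=8: 8 × 0.142 = 1.136
Maximum at c = 5 (2.150 hatchlings surviving to independence).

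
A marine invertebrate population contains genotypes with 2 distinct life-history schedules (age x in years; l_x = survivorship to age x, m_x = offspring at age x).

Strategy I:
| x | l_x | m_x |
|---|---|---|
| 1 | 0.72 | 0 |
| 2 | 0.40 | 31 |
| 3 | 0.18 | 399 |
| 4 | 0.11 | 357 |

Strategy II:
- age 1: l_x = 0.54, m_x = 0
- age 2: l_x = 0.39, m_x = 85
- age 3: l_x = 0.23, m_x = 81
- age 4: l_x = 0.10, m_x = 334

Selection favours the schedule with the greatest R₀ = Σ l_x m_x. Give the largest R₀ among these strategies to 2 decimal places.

123.49

Strategy I: R₀ = 0.72×0 + 0.40×31 + 0.18×399 + 0.11×357 = 123.4900
Strategy II: R₀ = 0.54×0 + 0.39×85 + 0.23×81 + 0.10×334 = 85.1800
Highest R₀: strategy I with 123.4900.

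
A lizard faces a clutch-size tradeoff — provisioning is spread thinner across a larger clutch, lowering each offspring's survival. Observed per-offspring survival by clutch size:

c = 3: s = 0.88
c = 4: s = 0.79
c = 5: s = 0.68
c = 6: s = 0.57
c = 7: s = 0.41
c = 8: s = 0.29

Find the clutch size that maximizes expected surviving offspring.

6

Expected surviving offspring = c × s(c):
  c=3: 3 × 0.88 = 2.640
  c=4: 4 × 0.79 = 3.160
  c=5: 5 × 0.68 = 3.400
  c=6: 6 × 0.57 = 3.420
  c=7: 7 × 0.41 = 2.870
  c=8: 8 × 0.29 = 2.320
Maximum at c = 6 (3.420 surviving offspring).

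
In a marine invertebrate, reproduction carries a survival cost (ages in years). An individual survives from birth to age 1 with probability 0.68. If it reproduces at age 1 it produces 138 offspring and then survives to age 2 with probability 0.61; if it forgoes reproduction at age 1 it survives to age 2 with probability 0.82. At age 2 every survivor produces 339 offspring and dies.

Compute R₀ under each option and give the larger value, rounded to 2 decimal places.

234.46

breed at age 1: R₀ = 0.68 × (138 + 0.61 × 339) = 0.68 × 344.7900 = 234.4572
delay to age 2: R₀ = 0.68 × (0.82 × 339) = 0.68 × 277.9800 = 189.0264
Higher: breed at age 1 (234.4572).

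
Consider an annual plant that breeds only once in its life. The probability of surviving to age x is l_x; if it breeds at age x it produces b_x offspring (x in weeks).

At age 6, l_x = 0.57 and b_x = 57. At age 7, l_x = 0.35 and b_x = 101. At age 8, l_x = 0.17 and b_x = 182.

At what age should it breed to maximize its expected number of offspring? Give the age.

7

Expected offspring if breeding at age x = l_x × b_x:
  age 6: 0.57 × 57 = 32.490
  age 7: 0.35 × 101 = 35.350
  age 8: 0.17 × 182 = 30.940
Maximum at age 7 (35.350).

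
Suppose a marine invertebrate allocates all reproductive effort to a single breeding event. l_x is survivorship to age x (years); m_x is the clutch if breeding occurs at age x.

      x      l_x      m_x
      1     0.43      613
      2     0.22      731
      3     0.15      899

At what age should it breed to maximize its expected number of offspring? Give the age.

Expected offspring if breeding at age x = l_x × m_x:
  age 1: 0.43 × 613 = 263.590
  age 2: 0.22 × 731 = 160.820
  age 3: 0.15 × 899 = 134.850
Maximum at age 1 (263.590).

1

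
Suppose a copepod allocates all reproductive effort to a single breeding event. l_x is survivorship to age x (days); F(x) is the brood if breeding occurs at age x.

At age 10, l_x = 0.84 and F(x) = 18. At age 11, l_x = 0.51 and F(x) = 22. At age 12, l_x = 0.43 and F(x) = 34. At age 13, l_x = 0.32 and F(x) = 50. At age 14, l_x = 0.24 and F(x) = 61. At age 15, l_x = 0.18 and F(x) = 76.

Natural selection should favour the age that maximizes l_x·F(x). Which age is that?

Expected offspring if breeding at age x = l_x × F(x):
  age 10: 0.84 × 18 = 15.120
  age 11: 0.51 × 22 = 11.220
  age 12: 0.43 × 34 = 14.620
  age 13: 0.32 × 50 = 16.000
  age 14: 0.24 × 61 = 14.640
  age 15: 0.18 × 76 = 13.680
Maximum at age 13 (16.000).

13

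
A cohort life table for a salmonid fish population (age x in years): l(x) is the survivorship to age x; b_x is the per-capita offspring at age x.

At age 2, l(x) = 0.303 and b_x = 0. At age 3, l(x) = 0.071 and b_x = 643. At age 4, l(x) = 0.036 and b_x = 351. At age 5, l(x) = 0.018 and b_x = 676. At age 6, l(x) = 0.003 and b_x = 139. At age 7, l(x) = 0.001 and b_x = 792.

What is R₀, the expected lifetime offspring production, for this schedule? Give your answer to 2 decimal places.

71.67

R₀ = Σ l(x) b_x:
  age 2: 0.303 × 0 = 0.0000
  age 3: 0.071 × 643 = 45.6530
  age 4: 0.036 × 351 = 12.6360
  age 5: 0.018 × 676 = 12.1680
  age 6: 0.003 × 139 = 0.4170
  age 7: 0.001 × 792 = 0.7920
R₀ = 0.0000 + 45.6530 + 12.6360 + 12.1680 + 0.4170 + 0.7920 = 71.6660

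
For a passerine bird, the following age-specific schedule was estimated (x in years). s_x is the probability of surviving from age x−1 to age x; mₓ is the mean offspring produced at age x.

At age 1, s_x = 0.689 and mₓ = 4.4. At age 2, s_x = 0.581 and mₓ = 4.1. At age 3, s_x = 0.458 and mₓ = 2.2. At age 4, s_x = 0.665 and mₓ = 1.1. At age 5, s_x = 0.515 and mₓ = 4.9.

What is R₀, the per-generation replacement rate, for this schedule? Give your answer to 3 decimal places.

Survivorship from birth: l_x = s_1·s_2·…·s_x.
  l_1 = 0.68900
  l_2 = 0.40031
  l_3 = 0.18334
  l_4 = 0.12192
  l_5 = 0.06279
R₀ = Σ l_x mₓ:
  age 1: 0.68900 × 4.4 = 3.0316
  age 2: 0.40031 × 4.1 = 1.6413
  age 3: 0.18334 × 2.2 = 0.4033
  age 4: 0.12192 × 1.1 = 0.1341
  age 5: 0.06279 × 4.9 = 0.3077
R₀ = 3.0316 + 1.6413 + 0.4033 + 0.1341 + 0.3077 = 5.5180

5.518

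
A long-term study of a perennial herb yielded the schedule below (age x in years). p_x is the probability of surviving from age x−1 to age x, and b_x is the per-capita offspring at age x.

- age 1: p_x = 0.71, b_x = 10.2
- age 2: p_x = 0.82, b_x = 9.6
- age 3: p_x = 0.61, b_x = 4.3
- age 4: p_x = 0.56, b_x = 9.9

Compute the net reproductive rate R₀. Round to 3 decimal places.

Survivorship from birth: l_x = p_1·p_2·…·p_x.
  l_1 = 0.71000
  l_2 = 0.58220
  l_3 = 0.35514
  l_4 = 0.19888
R₀ = Σ l_x b_x:
  age 1: 0.71000 × 10.2 = 7.2420
  age 2: 0.58220 × 9.6 = 5.5891
  age 3: 0.35514 × 4.3 = 1.5271
  age 4: 0.19888 × 9.9 = 1.9689
R₀ = 7.2420 + 5.5891 + 1.5271 + 1.9689 = 16.3271

16.327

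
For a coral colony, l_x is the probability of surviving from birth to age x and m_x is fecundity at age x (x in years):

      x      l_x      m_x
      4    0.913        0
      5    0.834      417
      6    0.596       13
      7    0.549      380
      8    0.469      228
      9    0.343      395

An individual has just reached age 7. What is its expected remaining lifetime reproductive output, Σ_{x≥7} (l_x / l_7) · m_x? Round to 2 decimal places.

821.56

l_7 = 0.549. Conditional survival from age 7 to x is l_x / l_7.
  x=7: (0.549/0.549) × 380 = 380.0000
  x=8: (0.469/0.549) × 228 = 194.7760
  x=9: (0.343/0.549) × 395 = 246.7851
Sum = 380.0000 + 194.7760 + 246.7851 = 821.5610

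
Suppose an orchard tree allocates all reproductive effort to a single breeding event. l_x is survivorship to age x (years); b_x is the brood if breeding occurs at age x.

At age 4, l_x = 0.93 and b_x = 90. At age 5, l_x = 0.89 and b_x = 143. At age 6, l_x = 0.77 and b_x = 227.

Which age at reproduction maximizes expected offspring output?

6

Expected offspring if breeding at age x = l_x × b_x:
  age 4: 0.93 × 90 = 83.700
  age 5: 0.89 × 143 = 127.270
  age 6: 0.77 × 227 = 174.790
Maximum at age 6 (174.790).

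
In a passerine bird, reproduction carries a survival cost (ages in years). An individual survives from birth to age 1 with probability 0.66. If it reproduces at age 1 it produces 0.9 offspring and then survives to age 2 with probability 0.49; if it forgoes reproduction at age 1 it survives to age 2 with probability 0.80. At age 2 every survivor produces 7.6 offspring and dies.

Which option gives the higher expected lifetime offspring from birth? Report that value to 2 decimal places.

4.01

breed at age 1: R₀ = 0.66 × (0.9 + 0.49 × 7.6) = 0.66 × 4.6240 = 3.0518
delay to age 2: R₀ = 0.66 × (0.80 × 7.6) = 0.66 × 6.0800 = 4.0128
Higher: delay to age 2 (4.0128).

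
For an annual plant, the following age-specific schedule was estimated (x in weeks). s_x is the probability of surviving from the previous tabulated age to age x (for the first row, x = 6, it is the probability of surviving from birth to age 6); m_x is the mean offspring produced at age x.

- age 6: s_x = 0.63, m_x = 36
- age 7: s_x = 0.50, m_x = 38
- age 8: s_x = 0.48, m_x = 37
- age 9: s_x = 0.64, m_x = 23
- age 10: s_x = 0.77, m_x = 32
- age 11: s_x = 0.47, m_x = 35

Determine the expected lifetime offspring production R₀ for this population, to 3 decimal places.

Survivorship from birth: l_x = s_6·s_7·…·s_x.
  l_6 = 0.63000
  l_7 = 0.31500
  l_8 = 0.15120
  l_9 = 0.09677
  l_10 = 0.07451
  l_11 = 0.03502
R₀ = Σ l_x m_x:
  age 6: 0.63000 × 36 = 22.6800
  age 7: 0.31500 × 38 = 11.9700
  age 8: 0.15120 × 37 = 5.5944
  age 9: 0.09677 × 23 = 2.2257
  age 10: 0.07451 × 32 = 2.3843
  age 11: 0.03502 × 35 = 1.2257
R₀ = 22.6800 + 11.9700 + 5.5944 + 2.2257 + 2.3843 + 1.2257 = 46.0801

46.080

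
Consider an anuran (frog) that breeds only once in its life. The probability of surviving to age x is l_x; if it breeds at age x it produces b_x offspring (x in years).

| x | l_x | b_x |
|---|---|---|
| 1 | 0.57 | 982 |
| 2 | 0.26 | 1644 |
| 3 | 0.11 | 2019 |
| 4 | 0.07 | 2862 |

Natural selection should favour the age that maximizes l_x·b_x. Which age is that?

1

Expected offspring if breeding at age x = l_x × b_x:
  age 1: 0.57 × 982 = 559.740
  age 2: 0.26 × 1644 = 427.440
  age 3: 0.11 × 2019 = 222.090
  age 4: 0.07 × 2862 = 200.340
Maximum at age 1 (559.740).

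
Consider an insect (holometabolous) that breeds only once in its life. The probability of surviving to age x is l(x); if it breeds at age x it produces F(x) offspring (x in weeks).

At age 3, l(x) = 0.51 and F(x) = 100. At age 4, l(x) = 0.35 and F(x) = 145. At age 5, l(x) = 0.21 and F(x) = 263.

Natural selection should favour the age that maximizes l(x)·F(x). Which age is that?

5

Expected offspring if breeding at age x = l(x) × F(x):
  age 3: 0.51 × 100 = 51.000
  age 4: 0.35 × 145 = 50.750
  age 5: 0.21 × 263 = 55.230
Maximum at age 5 (55.230).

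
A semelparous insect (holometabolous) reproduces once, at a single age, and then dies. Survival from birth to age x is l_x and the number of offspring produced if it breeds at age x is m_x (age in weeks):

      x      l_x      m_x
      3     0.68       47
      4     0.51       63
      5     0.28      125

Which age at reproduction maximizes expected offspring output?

5

Expected offspring if breeding at age x = l_x × m_x:
  age 3: 0.68 × 47 = 31.960
  age 4: 0.51 × 63 = 32.130
  age 5: 0.28 × 125 = 35.000
Maximum at age 5 (35.000).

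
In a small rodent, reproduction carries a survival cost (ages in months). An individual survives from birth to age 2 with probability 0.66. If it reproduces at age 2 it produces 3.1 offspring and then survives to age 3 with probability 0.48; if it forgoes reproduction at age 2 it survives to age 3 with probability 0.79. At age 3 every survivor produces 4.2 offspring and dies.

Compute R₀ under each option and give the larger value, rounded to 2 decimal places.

3.38

breed at age 2: R₀ = 0.66 × (3.1 + 0.48 × 4.2) = 0.66 × 5.1160 = 3.3766
delay to age 3: R₀ = 0.66 × (0.79 × 4.2) = 0.66 × 3.3180 = 2.1899
Higher: breed at age 2 (3.3766).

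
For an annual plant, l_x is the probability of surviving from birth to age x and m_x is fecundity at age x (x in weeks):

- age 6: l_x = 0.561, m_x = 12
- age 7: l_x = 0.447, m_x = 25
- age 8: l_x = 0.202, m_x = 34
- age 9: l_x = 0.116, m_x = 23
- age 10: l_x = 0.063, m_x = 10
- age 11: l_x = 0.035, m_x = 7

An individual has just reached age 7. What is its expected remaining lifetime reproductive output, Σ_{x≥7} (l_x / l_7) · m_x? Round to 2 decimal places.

l_7 = 0.447. Conditional survival from age 7 to x is l_x / l_7.
  x=7: (0.447/0.447) × 25 = 25.0000
  x=8: (0.202/0.447) × 34 = 15.3647
  x=9: (0.116/0.447) × 23 = 5.9687
  x=10: (0.063/0.447) × 10 = 1.4094
  x=11: (0.035/0.447) × 7 = 0.5481
Sum = 25.0000 + 15.3647 + 5.9687 + 1.4094 + 0.5481 = 48.2908

48.29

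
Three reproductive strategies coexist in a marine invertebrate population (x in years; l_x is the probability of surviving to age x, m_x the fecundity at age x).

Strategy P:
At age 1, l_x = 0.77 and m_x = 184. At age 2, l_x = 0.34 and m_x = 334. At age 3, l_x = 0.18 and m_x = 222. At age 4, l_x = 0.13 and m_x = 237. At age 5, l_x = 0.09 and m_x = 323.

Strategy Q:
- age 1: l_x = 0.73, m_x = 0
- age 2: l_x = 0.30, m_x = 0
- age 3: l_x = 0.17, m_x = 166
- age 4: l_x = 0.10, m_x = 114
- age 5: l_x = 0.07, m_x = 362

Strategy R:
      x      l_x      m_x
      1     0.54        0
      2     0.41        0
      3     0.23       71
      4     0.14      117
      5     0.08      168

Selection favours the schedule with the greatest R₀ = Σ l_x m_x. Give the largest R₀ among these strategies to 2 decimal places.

355.08

Strategy P: R₀ = 0.77×184 + 0.34×334 + 0.18×222 + 0.13×237 + 0.09×323 = 355.0800
Strategy Q: R₀ = 0.73×0 + 0.30×0 + 0.17×166 + 0.10×114 + 0.07×362 = 64.9600
Strategy R: R₀ = 0.54×0 + 0.41×0 + 0.23×71 + 0.14×117 + 0.08×168 = 46.1500
Highest R₀: strategy P with 355.0800.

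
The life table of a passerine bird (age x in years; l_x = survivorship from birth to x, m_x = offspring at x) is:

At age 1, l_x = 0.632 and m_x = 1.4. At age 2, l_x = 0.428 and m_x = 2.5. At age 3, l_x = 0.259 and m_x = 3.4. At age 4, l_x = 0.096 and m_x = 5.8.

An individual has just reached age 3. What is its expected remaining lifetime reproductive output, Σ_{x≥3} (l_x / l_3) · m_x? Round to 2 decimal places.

l_3 = 0.259. Conditional survival from age 3 to x is l_x / l_3.
  x=3: (0.259/0.259) × 3.4 = 3.4000
  x=4: (0.096/0.259) × 5.8 = 2.1498
Sum = 3.4000 + 2.1498 = 5.5498

5.55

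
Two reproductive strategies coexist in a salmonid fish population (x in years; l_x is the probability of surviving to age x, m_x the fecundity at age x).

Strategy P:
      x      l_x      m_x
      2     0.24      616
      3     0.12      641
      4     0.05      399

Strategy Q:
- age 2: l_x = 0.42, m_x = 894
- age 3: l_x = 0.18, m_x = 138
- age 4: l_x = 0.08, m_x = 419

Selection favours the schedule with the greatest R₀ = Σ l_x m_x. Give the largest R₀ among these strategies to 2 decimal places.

Strategy P: R₀ = 0.24×616 + 0.12×641 + 0.05×399 = 244.7100
Strategy Q: R₀ = 0.42×894 + 0.18×138 + 0.08×419 = 433.8400
Highest R₀: strategy Q with 433.8400.

433.84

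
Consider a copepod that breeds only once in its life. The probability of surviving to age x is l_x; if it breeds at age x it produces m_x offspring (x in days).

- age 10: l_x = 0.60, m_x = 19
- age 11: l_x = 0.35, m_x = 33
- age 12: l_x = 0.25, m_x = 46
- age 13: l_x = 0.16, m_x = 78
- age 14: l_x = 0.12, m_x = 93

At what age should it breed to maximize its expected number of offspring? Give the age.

Expected offspring if breeding at age x = l_x × m_x:
  age 10: 0.60 × 19 = 11.400
  age 11: 0.35 × 33 = 11.550
  age 12: 0.25 × 46 = 11.500
  age 13: 0.16 × 78 = 12.480
  age 14: 0.12 × 93 = 11.160
Maximum at age 13 (12.480).

13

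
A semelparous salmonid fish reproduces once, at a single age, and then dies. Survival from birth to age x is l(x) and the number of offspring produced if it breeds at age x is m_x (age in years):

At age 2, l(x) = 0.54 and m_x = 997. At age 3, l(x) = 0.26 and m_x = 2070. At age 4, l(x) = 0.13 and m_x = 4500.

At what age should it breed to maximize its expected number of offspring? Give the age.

4

Expected offspring if breeding at age x = l(x) × m_x:
  age 2: 0.54 × 997 = 538.380
  age 3: 0.26 × 2070 = 538.200
  age 4: 0.13 × 4500 = 585.000
Maximum at age 4 (585.000).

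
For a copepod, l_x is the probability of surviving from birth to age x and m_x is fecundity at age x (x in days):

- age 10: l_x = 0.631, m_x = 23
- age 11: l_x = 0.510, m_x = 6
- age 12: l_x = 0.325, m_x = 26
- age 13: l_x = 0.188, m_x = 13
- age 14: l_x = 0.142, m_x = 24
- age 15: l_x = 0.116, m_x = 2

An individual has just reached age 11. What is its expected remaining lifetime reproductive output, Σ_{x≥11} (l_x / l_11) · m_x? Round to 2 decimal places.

34.50

l_11 = 0.510. Conditional survival from age 11 to x is l_x / l_11.
  x=11: (0.510/0.510) × 6 = 6.0000
  x=12: (0.325/0.510) × 26 = 16.5686
  x=13: (0.188/0.510) × 13 = 4.7922
  x=14: (0.142/0.510) × 24 = 6.6824
  x=15: (0.116/0.510) × 2 = 0.4549
Sum = 6.0000 + 16.5686 + 4.7922 + 6.6824 + 0.4549 = 34.4980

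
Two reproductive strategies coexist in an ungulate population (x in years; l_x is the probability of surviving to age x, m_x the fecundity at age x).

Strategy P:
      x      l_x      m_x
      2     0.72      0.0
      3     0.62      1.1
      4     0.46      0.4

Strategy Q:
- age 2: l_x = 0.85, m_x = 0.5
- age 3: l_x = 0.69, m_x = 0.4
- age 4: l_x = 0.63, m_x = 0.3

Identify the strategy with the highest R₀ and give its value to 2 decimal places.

Strategy P: R₀ = 0.72×0.0 + 0.62×1.1 + 0.46×0.4 = 0.8660
Strategy Q: R₀ = 0.85×0.5 + 0.69×0.4 + 0.63×0.3 = 0.8900
Highest R₀: strategy Q with 0.8900.

0.89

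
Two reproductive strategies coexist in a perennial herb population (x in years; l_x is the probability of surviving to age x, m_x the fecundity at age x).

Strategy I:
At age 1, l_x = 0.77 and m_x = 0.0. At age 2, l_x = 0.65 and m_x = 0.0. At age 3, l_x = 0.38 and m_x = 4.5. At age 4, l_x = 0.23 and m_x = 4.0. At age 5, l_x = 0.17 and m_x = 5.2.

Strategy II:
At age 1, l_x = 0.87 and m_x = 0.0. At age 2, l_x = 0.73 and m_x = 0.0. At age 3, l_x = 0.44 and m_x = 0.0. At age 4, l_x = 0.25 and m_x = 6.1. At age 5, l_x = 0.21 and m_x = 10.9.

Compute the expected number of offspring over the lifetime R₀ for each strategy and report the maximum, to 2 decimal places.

Strategy I: R₀ = 0.77×0.0 + 0.65×0.0 + 0.38×4.5 + 0.23×4.0 + 0.17×5.2 = 3.5140
Strategy II: R₀ = 0.87×0.0 + 0.73×0.0 + 0.44×0.0 + 0.25×6.1 + 0.21×10.9 = 3.8140
Highest R₀: strategy II with 3.8140.

3.81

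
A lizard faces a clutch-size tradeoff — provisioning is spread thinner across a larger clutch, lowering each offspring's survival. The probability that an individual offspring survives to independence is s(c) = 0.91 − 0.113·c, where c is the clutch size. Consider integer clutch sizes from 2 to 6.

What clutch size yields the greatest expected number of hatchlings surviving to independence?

4

Expected hatchlings surviving to independence = c × s(c):
  c=2: 2 × 0.684 = 1.368
  c=3: 3 × 0.571 = 1.713
  c=4: 4 × 0.458 = 1.832
  c=5: 5 × 0.345 = 1.725
  c=6: 6 × 0.232 = 1.392
Maximum at c = 4 (1.832 hatchlings surviving to independence).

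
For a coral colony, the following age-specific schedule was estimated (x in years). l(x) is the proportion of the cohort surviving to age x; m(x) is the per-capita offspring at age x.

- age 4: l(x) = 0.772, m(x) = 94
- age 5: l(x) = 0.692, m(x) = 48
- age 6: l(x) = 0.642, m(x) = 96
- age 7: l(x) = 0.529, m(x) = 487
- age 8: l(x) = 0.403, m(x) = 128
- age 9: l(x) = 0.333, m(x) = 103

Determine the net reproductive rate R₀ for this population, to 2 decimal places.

R₀ = Σ l(x) m(x):
  age 4: 0.772 × 94 = 72.5680
  age 5: 0.692 × 48 = 33.2160
  age 6: 0.642 × 96 = 61.6320
  age 7: 0.529 × 487 = 257.6230
  age 8: 0.403 × 128 = 51.5840
  age 9: 0.333 × 103 = 34.2990
R₀ = 72.5680 + 33.2160 + 61.6320 + 257.6230 + 51.5840 + 34.2990 = 510.9220

510.92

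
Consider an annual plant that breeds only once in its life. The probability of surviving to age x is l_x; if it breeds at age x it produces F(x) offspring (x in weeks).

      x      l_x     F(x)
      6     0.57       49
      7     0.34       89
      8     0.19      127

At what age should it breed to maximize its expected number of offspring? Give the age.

Expected offspring if breeding at age x = l_x × F(x):
  age 6: 0.57 × 49 = 27.930
  age 7: 0.34 × 89 = 30.260
  age 8: 0.19 × 127 = 24.130
Maximum at age 7 (30.260).

7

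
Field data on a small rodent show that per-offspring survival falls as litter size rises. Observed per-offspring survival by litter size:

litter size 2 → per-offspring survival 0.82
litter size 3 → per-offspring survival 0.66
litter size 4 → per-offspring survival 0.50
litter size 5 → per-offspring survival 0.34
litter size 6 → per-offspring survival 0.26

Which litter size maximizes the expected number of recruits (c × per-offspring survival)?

4

Expected recruits = c × s(c):
  c=2: 2 × 0.82 = 1.640
  c=3: 3 × 0.66 = 1.980
  c=4: 4 × 0.50 = 2.000
  c=5: 5 × 0.34 = 1.700
  c=6: 6 × 0.26 = 1.560
Maximum at c = 4 (2.000 recruits).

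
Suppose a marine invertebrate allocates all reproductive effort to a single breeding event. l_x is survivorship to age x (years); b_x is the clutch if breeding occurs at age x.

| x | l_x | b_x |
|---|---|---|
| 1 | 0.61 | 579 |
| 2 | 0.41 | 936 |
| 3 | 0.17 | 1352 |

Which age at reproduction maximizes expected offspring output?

2

Expected offspring if breeding at age x = l_x × b_x:
  age 1: 0.61 × 579 = 353.190
  age 2: 0.41 × 936 = 383.760
  age 3: 0.17 × 1352 = 229.840
Maximum at age 2 (383.760).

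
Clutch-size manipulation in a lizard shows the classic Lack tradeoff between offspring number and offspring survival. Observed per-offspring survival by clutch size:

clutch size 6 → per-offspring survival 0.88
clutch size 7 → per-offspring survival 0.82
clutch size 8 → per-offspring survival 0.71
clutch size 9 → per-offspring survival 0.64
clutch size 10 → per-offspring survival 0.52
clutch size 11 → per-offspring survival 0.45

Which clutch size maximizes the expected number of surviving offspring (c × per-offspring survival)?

Expected surviving offspring = c × s(c):
  c=6: 6 × 0.88 = 5.280
  c=7: 7 × 0.82 = 5.740
  c=8: 8 × 0.71 = 5.680
  c=9: 9 × 0.64 = 5.760
  c=10: 10 × 0.52 = 5.200
  c=11: 11 × 0.45 = 4.950
Maximum at c = 9 (5.760 surviving offspring).

9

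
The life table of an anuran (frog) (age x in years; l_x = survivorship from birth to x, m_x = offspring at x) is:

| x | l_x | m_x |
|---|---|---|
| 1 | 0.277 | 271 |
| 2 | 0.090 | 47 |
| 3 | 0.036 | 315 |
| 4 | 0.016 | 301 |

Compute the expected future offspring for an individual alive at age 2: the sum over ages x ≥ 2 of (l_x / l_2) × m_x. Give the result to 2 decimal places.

l_2 = 0.090. Conditional survival from age 2 to x is l_x / l_2.
  x=2: (0.090/0.090) × 47 = 47.0000
  x=3: (0.036/0.090) × 315 = 126.0000
  x=4: (0.016/0.090) × 301 = 53.5111
Sum = 47.0000 + 126.0000 + 53.5111 = 226.5111

226.51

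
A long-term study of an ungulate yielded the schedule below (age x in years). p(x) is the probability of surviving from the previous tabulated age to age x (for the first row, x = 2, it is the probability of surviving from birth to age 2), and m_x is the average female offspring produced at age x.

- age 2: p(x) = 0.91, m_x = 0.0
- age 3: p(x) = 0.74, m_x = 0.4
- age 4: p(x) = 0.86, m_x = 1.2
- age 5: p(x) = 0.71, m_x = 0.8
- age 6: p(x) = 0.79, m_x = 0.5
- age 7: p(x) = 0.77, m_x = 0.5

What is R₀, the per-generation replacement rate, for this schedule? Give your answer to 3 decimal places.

Survivorship from birth: l_x = p_2·p_3·…·p_x.
  l_2 = 0.91000
  l_3 = 0.67340
  l_4 = 0.57912
  l_5 = 0.41118
  l_6 = 0.32483
  l_7 = 0.25012
R₀ = Σ l_x m_x:
  age 2: 0.91000 × 0.0 = 0.0000
  age 3: 0.67340 × 0.4 = 0.2694
  age 4: 0.57912 × 1.2 = 0.6949
  age 5: 0.41118 × 0.8 = 0.3289
  age 6: 0.32483 × 0.5 = 0.1624
  age 7: 0.25012 × 0.5 = 0.1251
R₀ = 0.0000 + 0.2694 + 0.6949 + 0.3289 + 0.1624 + 0.1251 = 1.5807

1.581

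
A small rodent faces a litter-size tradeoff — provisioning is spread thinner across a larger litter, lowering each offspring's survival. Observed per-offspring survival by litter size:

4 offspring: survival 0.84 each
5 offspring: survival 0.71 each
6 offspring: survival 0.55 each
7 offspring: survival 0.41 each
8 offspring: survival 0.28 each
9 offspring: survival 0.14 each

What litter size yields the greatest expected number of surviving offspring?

Expected surviving offspring = c × s(c):
  c=4: 4 × 0.84 = 3.360
  c=5: 5 × 0.71 = 3.550
  c=6: 6 × 0.55 = 3.300
  c=7: 7 × 0.41 = 2.870
  c=8: 8 × 0.28 = 2.240
  c=9: 9 × 0.14 = 1.260
Maximum at c = 5 (3.550 surviving offspring).

5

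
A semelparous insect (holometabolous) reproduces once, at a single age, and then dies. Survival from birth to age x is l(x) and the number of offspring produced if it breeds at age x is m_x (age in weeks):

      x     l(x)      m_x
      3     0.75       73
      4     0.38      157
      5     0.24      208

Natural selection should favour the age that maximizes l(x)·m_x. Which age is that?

4

Expected offspring if breeding at age x = l(x) × m_x:
  age 3: 0.75 × 73 = 54.750
  age 4: 0.38 × 157 = 59.660
  age 5: 0.24 × 208 = 49.920
Maximum at age 4 (59.660).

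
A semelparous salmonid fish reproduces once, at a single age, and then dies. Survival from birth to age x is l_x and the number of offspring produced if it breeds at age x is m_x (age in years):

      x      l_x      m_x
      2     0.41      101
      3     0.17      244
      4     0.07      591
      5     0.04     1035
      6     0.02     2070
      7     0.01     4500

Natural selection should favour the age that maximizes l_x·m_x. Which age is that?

7

Expected offspring if breeding at age x = l_x × m_x:
  age 2: 0.41 × 101 = 41.410
  age 3: 0.17 × 244 = 41.480
  age 4: 0.07 × 591 = 41.370
  age 5: 0.04 × 1035 = 41.400
  age 6: 0.02 × 2070 = 41.400
  age 7: 0.01 × 4500 = 45.000
Maximum at age 7 (45.000).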